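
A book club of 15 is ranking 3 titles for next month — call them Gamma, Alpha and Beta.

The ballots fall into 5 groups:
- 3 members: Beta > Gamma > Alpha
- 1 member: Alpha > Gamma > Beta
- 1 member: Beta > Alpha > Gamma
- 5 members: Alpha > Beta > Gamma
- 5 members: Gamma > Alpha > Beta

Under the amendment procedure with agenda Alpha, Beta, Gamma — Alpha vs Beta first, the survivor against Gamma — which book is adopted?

Gamma

Round 1: Alpha vs Beta — 11–4, Alpha advances.
Round 2: Alpha vs Gamma — 7–8, Gamma advances.
Gamma survives the agenda.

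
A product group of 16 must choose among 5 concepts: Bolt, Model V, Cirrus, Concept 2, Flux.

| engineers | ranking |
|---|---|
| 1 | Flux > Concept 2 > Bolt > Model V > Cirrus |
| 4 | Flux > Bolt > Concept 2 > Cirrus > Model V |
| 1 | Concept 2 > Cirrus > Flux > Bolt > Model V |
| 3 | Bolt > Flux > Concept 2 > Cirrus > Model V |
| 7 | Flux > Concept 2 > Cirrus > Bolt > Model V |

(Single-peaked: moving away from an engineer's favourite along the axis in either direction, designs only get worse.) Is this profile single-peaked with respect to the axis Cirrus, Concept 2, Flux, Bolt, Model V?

Axis positions: Cirrus=1, Concept 2=2, Flux=3, Bolt=4, Model V=5.
Bloc 1 (peak Flux at position 3): ranking walks positions 3-2-4-5-1, expanding outward from the peak — single-peaked.
Bloc 2 (peak Flux at position 3): ranking walks positions 3-4-2-1-5, expanding outward from the peak — single-peaked.
Bloc 3 (peak Concept 2 at position 2): ranking walks positions 2-1-3-4-5, expanding outward from the peak — single-peaked.
Bloc 4 (peak Bolt at position 4): ranking walks positions 4-3-2-1-5, expanding outward from the peak — single-peaked.
Bloc 5 (peak Flux at position 3): ranking walks positions 3-2-1-4-5, expanding outward from the peak — single-peaked.
Every ranking is single-peaked on this axis.

yes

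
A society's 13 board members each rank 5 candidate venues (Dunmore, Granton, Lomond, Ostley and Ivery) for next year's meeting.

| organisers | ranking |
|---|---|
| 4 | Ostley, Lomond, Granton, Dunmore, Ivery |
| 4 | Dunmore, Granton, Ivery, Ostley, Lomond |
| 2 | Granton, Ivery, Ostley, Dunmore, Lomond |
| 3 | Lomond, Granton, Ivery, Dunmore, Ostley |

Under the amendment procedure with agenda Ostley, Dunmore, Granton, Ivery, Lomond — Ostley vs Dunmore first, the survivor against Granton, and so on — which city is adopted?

Round 1: Ostley vs Dunmore — 6–7, Dunmore advances.
Round 2: Dunmore vs Granton — 4–9, Granton advances.
Round 3: Granton vs Ivery — 13–0, Granton advances.
Round 4: Granton vs Lomond — 6–7, Lomond advances.
The agenda winner is Lomond.

Lomond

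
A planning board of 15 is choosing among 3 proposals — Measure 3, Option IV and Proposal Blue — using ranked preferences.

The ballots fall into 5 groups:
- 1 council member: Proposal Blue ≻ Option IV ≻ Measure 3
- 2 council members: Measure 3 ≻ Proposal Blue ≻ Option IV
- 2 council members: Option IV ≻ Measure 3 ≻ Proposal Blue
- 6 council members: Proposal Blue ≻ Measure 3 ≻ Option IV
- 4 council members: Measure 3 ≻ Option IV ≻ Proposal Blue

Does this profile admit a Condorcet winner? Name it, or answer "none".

Measure 3

Head-to-head results (15 council members):
Measure 3 vs Option IV: Measure 3 is ranked higher on 2+6+4 = 12 ballots, Option IV on 3. Measure 3 wins 12–3.
Measure 3 vs Proposal Blue: Measure 3 is ranked higher on 2+2+4 = 8 ballots, Proposal Blue on 7. Measure 3 wins 8–7.
Option IV vs Proposal Blue: 2+4 = 6 for Option IV, 9 for Proposal Blue — Proposal Blue by 9–6.
Only Measure 3 has no losses; Measure 3 is the Condorcet winner.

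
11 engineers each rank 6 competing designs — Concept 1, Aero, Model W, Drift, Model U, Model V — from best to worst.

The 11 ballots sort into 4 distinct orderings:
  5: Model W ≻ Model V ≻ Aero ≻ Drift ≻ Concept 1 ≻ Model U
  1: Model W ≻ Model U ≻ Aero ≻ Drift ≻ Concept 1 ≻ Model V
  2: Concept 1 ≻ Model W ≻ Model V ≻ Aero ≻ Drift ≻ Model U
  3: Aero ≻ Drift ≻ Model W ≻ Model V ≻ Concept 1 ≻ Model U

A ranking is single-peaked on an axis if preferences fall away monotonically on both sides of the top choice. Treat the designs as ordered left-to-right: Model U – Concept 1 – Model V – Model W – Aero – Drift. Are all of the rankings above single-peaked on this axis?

Axis positions: Model U=1, Concept 1=2, Model V=3, Model W=4, Aero=5, Drift=6.
Faction 1 (peak Model W at position 4): ranking walks positions 4-3-5-6-2-1, expanding outward from the peak — single-peaked.
Faction 2: ranking walks positions 4-1-5-6-2-3; Model U is ranked above Model V even though Model V lies between Model U and the peak Model W on the axis — preferences dip and rise again. Not single-peaked.
Faction 3: ranking walks positions 2-4-3-5-6-1; Model W is ranked above Model V even though Model V lies between Model W and the peak Concept 1 on the axis — preferences dip and rise again. Not single-peaked.
Faction 4 (peak Aero at position 5): ranking walks positions 5-6-4-3-2-1, expanding outward from the peak — single-peaked.
Faction 2 violates single-peakedness, so the profile is not single-peaked on this axis.

no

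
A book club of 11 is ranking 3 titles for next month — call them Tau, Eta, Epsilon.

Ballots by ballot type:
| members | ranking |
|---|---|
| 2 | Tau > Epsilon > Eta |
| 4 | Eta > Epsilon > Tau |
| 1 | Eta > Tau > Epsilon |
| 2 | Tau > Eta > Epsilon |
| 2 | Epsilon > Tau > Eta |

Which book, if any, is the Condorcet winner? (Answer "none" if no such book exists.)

Check each pair by majority over 11 ballots:
Tau vs Eta: Tau wins 6–5.
Tau–Epsilon: Epsilon 6–5.
Eta vs Epsilon: Eta, 7–4.
Every book loses at least once (Tau loses to Epsilon; Eta loses to Tau; Epsilon loses to Eta). The majority relation contains the cycle Tau > Eta > Epsilon > Tau, so there is no Condorcet winner.

none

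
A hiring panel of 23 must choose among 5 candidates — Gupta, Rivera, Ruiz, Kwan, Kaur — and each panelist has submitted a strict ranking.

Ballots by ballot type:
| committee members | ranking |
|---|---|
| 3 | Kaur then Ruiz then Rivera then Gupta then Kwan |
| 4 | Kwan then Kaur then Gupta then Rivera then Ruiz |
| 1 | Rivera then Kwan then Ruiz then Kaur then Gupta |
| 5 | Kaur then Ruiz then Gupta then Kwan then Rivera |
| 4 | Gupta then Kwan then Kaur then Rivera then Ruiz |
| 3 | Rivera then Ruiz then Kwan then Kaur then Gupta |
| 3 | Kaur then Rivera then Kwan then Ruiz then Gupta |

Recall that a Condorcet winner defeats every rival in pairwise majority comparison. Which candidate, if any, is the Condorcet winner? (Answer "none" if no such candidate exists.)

none

Check each pair by majority over 23 ballots:
Gupta vs Rivera: 13 to 10, Gupta.
Gupta vs Ruiz: 8 to 15, Ruiz.
Gupta vs Kwan: 3+5+4 = 12 for Gupta, 11 for Kwan — Gupta by 12–11.
Gupta vs Kaur: 4 for Gupta, 19 for Kaur — Kaur by 19–4.
Rivera vs Ruiz: Rivera is ranked higher on 4+1+4+3+3 = 15 ballots, Ruiz on 8. Rivera wins 15–8.
Rivera vs Kwan: Rivera is ranked higher on 3+1+3+3 = 10 ballots, Kwan on 13. Kwan wins 13–10.
Rivera vs Kaur: 1+3 = 4 for Rivera, 19 for Kaur — Kaur by 19–4.
Ruiz vs Kwan: 3+5+3 = 11 for Ruiz, 12 for Kwan — Kwan by 12–11.
Ruiz vs Kaur: 4 to 19, Kaur.
Kwan vs Kaur: Kwan is ranked higher on 4+1+4+3 = 12 ballots, Kaur on 11. Kwan wins 12–11.
No candidate is unbeaten: Gupta loses to Ruiz; Rivera loses to Gupta; Ruiz loses to Rivera; Kwan loses to Gupta; Kaur loses to Kwan. In particular Gupta beats Rivera beats Ruiz beats Gupta is a majority cycle — no Condorcet winner exists.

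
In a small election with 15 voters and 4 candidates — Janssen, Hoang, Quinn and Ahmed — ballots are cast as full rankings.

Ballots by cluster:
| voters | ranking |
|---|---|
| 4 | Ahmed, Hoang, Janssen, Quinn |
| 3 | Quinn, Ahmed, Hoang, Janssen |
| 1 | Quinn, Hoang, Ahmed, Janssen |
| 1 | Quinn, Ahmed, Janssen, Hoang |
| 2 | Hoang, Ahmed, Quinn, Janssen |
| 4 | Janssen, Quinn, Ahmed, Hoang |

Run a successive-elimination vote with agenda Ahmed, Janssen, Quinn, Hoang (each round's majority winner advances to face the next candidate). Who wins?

Round 1: Ahmed vs Janssen — 11–4, Ahmed advances.
Round 2: Ahmed vs Quinn — 6–9, Quinn advances.
Round 3: Quinn vs Hoang — 9–6, Quinn advances.
Quinn survives the agenda.

Quinn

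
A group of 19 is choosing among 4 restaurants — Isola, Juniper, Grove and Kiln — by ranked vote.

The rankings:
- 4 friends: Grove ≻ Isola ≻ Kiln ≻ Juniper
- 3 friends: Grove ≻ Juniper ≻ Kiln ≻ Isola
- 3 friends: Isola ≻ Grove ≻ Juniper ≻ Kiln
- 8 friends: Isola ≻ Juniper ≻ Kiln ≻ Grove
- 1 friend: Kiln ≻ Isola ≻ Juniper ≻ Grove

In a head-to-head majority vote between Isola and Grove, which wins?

Isola

Ballots ranking Isola above Grove: 3 + 8 + 1 = 12.
Ballots ranking Grove above Isola: 19 − 12 = 7.
Isola wins the head-to-head 12–7.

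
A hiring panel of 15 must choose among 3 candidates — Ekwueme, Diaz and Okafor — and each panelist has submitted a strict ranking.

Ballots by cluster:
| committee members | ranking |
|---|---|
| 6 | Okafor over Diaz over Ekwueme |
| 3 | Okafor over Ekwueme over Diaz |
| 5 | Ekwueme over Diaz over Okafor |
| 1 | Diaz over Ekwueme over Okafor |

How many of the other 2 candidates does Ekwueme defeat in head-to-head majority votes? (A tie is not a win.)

1

Ekwueme against each rival (15 committee members):
Ekwueme vs Diaz: 8 to 7, Ekwueme.
Ekwueme–Okafor: Okafor 9–6.
Ekwueme beats Diaz; loses to Okafor — 1 pairwise win.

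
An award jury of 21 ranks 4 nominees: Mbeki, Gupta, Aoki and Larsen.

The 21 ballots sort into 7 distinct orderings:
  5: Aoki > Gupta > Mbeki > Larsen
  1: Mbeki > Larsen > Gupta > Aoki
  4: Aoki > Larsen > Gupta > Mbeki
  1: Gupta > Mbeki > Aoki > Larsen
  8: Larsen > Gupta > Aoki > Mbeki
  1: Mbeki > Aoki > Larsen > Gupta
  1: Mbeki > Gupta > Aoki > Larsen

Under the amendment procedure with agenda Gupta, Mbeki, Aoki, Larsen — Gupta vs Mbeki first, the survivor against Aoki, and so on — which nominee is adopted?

Larsen

Round 1: Gupta vs Mbeki — 18–3, Gupta advances.
Round 2: Gupta vs Aoki — 11–10, Gupta advances.
Round 3: Gupta vs Larsen — 7–14, Larsen advances.
Larsen survives the agenda.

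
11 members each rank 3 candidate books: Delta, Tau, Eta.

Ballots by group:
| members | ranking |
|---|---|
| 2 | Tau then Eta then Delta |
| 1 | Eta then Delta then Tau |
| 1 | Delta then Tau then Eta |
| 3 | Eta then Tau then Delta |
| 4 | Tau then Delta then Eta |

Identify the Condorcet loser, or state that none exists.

Head-to-head results (11 members):
Delta vs Tau: Tau wins 9–2.
Delta–Eta: Eta 6–5.
Tau vs Eta: Tau preferred on 2+1+4 = 7 ballots; Tau wins 7–4.
Only Delta has no wins; Delta is the Condorcet loser.

Delta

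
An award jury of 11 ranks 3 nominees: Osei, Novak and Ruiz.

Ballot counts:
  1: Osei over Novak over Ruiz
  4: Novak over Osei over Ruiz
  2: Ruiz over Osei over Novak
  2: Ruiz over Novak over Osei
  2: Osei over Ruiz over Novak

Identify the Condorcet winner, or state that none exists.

Pairwise majorities:
Osei vs Novak: 5 to 6, Novak.
Osei vs Ruiz: 7 to 4, Osei.
Novak–Ruiz: Ruiz 6–5.
Each nominee drops at least one matchup (Osei loses to Novak; Novak loses to Ruiz; Ruiz loses to Osei); the cycle Osei beats Ruiz beats Novak beats Osei rules out a Condorcet winner.

none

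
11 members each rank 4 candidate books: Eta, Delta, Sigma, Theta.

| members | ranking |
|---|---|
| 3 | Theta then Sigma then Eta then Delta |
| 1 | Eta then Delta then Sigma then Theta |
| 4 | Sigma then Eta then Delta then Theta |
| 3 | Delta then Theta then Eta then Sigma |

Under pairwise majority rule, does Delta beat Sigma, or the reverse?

Ballots ranking Delta above Sigma: 1 + 3 = 4.
Ballots ranking Sigma above Delta: 11 − 4 = 7.
Sigma wins the head-to-head 7–4.

Sigma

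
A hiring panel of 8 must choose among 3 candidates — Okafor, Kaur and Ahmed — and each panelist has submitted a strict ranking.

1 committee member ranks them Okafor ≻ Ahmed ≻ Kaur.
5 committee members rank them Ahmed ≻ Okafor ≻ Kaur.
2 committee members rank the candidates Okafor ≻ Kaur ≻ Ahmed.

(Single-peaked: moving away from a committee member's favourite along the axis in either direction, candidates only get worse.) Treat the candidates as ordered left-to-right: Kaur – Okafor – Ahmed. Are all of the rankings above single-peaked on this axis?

Axis positions: Kaur=1, Okafor=2, Ahmed=3.
Faction 1 (peak Okafor at position 2): ranking walks positions 2-3-1, expanding outward from the peak — single-peaked.
Faction 2 (peak Ahmed at position 3): ranking walks positions 3-2-1, expanding outward from the peak — single-peaked.
Faction 3 (peak Okafor at position 2): ranking walks positions 2-1-3, expanding outward from the peak — single-peaked.
Every ranking is single-peaked on this axis.

yes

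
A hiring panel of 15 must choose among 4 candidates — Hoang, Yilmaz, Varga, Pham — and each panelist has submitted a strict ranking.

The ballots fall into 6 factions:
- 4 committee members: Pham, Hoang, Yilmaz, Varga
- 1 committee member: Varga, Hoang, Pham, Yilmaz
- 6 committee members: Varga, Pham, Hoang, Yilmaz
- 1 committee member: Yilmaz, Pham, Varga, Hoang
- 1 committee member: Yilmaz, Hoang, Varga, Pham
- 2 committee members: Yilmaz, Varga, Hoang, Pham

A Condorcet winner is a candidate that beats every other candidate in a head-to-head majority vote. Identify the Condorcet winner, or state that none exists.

Head-to-head results (15 committee members):
Hoang vs Yilmaz: Hoang is ranked higher on 4+1+6 = 11 ballots, Yilmaz on 4. Hoang wins 11–4.
Hoang–Varga: Varga 10–5.
Hoang vs Pham: Pham wins 11–4.
Yilmaz vs Varga: Yilmaz wins 8–7.
Yilmaz vs Pham: 4 to 11, Pham.
Varga vs Pham: 1+6+1+2 = 10 for Varga, 5 for Pham — Varga by 10–5.
Each candidate drops at least one matchup (Hoang loses to Varga; Yilmaz loses to Hoang; Varga loses to Yilmaz; Pham loses to Varga); the cycle Hoang beats Yilmaz beats Varga beats Hoang rules out a Condorcet winner.

none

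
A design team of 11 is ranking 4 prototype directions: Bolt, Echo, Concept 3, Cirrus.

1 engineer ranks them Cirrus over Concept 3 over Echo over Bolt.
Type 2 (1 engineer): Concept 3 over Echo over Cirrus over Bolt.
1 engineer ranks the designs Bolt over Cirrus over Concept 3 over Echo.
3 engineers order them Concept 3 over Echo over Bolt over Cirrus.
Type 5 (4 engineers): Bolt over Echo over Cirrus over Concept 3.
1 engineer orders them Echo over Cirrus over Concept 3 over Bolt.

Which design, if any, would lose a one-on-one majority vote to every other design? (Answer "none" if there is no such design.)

none

Pairwise majorities:
Bolt vs Echo: Bolt preferred on 1+4 = 5 ballots; Echo wins 6–5.
Bolt vs Concept 3: Concept 3 wins 6–5.
Bolt vs Cirrus: 8 to 3, Bolt.
Echo vs Concept 3: Echo preferred on 4+1 = 5 ballots; Concept 3 wins 6–5.
Echo vs Cirrus: 1+3+4+1 = 9 for Echo, 2 for Cirrus — Echo by 9–2.
Concept 3 vs Cirrus: Concept 3 is ranked higher on 1+3 = 4 ballots, Cirrus on 7. Cirrus wins 7–4.
Each design has at least one pairwise win (Bolt beats Cirrus; Echo beats Bolt; Concept 3 beats Bolt; Cirrus beats Concept 3) — no Condorcet loser.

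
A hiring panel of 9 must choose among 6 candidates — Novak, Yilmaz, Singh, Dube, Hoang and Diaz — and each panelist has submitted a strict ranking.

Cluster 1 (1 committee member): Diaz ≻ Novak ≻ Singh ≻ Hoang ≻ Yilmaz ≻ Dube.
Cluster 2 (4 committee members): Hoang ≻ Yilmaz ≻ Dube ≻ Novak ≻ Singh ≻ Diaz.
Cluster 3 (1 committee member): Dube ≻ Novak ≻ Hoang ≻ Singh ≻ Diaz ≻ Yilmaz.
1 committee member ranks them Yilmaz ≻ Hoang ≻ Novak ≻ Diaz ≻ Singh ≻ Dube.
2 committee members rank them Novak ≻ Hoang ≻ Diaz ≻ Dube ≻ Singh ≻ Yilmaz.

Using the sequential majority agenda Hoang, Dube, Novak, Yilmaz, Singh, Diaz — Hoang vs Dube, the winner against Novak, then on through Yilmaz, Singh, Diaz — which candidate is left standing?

Round 1: Hoang vs Dube — 8–1, Hoang advances.
Round 2: Hoang vs Novak — 5–4, Hoang advances.
Round 3: Hoang vs Yilmaz — 8–1, Hoang advances.
Round 4: Hoang vs Singh — 8–1, Hoang advances.
Round 5: Hoang vs Diaz — 8–1, Hoang advances.
The agenda winner is Hoang.

Hoang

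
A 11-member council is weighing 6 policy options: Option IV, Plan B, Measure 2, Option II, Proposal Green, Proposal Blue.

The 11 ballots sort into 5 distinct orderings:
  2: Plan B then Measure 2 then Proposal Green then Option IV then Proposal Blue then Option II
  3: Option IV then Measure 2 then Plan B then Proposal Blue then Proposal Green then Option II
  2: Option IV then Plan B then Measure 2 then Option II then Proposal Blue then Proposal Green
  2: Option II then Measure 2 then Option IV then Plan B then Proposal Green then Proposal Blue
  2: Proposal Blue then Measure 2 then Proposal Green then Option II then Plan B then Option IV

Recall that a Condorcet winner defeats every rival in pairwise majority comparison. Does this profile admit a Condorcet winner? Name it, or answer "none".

Head-to-head results (11 council members):
Option IV vs Plan B: Option IV preferred on 3+2+2 = 7 ballots; Option IV wins 7–4.
Option IV vs Measure 2: 3+2 = 5 for Option IV, 6 for Measure 2 — Measure 2 by 6–5.
Option IV vs Option II: Option IV preferred on 2+3+2 = 7 ballots; Option IV wins 7–4.
Option IV vs Proposal Green: Option IV is ranked higher on 3+2+2 = 7 ballots, Proposal Green on 4. Option IV wins 7–4.
Option IV vs Proposal Blue: 9 to 2, Option IV.
Plan B vs Measure 2: 4 to 7, Measure 2.
Plan B vs Option II: Plan B is ranked higher on 2+3+2 = 7 ballots, Option II on 4. Plan B wins 7–4.
Plan B vs Proposal Green: Plan B is ranked higher on 2+3+2+2 = 9 ballots, Proposal Green on 2. Plan B wins 9–2.
Plan B vs Proposal Blue: 9 to 2, Plan B.
Measure 2 vs Option II: 2+3+2+2 = 9 for Measure 2, 2 for Option II — Measure 2 by 9–2.
Measure 2 vs Proposal Green: Measure 2 preferred on 2+3+2+2+2 = 11 ballots; Measure 2 wins 11–0.
Measure 2 vs Proposal Blue: 2+3+2+2 = 9 for Measure 2, 2 for Proposal Blue — Measure 2 by 9–2.
Option II vs Proposal Green: 4 to 7, Proposal Green.
Option II vs Proposal Blue: Option II is ranked higher on 2+2 = 4 ballots, Proposal Blue on 7. Proposal Blue wins 7–4.
Proposal Green vs Proposal Blue: 2+2 = 4 for Proposal Green, 7 for Proposal Blue — Proposal Blue by 7–4.
Measure 2 beats each of Option IV, Plan B, Option II, Proposal Green, Proposal Blue — Measure 2 is the Condorcet winner.

Measure 2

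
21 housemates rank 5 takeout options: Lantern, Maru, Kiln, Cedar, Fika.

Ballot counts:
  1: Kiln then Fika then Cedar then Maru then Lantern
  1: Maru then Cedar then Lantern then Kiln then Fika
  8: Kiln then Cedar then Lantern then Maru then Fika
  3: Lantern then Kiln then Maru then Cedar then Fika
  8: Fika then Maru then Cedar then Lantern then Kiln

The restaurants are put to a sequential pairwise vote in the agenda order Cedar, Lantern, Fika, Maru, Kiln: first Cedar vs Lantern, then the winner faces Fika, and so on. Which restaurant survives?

Kiln

Round 1: Cedar vs Lantern — 18–3, Cedar advances.
Round 2: Cedar vs Fika — 12–9, Cedar advances.
Round 3: Cedar vs Maru — 9–12, Maru advances.
Round 4: Maru vs Kiln — 9–12, Kiln advances.
The agenda winner is Kiln.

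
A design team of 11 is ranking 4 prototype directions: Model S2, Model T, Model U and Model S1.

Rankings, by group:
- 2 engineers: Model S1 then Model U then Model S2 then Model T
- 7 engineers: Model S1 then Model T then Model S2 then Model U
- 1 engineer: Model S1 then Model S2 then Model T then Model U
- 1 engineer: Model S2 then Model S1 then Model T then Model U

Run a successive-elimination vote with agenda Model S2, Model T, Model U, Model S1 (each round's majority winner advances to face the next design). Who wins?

Model S1

Round 1: Model S2 vs Model T — 4–7, Model T advances.
Round 2: Model T vs Model U — 9–2, Model T advances.
Round 3: Model T vs Model S1 — 0–11, Model S1 advances.
Model S1 survives the agenda.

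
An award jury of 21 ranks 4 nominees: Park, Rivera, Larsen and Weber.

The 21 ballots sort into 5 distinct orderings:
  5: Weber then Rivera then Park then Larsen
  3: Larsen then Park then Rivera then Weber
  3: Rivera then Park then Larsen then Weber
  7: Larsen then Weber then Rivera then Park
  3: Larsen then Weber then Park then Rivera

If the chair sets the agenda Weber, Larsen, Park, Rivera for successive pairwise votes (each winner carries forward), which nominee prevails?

Larsen

Round 1: Weber vs Larsen — 5–16, Larsen advances.
Round 2: Larsen vs Park — 13–8, Larsen advances.
Round 3: Larsen vs Rivera — 13–8, Larsen advances.
The agenda winner is Larsen.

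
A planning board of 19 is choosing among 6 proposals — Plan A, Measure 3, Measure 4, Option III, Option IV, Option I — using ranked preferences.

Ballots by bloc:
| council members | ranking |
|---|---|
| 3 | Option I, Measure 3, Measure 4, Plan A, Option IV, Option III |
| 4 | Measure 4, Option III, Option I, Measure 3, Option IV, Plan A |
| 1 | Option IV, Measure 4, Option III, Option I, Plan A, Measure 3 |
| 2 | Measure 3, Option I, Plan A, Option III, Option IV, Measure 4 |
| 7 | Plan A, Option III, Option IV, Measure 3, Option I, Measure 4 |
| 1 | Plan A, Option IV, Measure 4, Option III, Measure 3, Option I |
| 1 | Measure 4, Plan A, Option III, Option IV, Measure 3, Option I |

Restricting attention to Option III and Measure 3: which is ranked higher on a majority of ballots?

Option III

Ballots ranking Option III above Measure 3: 4 + 1 + 7 + 1 + 1 = 14.
Ballots ranking Measure 3 above Option III: 19 − 14 = 5.
Option III wins the head-to-head 14–5.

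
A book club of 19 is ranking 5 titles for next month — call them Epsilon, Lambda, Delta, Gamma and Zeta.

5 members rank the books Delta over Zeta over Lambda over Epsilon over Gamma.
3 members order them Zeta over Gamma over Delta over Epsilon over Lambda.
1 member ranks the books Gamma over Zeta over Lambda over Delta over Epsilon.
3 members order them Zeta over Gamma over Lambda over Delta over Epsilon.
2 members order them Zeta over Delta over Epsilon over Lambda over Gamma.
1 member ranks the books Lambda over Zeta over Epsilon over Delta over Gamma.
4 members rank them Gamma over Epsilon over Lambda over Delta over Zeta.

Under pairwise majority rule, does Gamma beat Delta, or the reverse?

Ballots ranking Gamma above Delta: 3 + 1 + 3 + 4 = 11.
Ballots ranking Delta above Gamma: 19 − 11 = 8.
Gamma wins the head-to-head 11–8.

Gamma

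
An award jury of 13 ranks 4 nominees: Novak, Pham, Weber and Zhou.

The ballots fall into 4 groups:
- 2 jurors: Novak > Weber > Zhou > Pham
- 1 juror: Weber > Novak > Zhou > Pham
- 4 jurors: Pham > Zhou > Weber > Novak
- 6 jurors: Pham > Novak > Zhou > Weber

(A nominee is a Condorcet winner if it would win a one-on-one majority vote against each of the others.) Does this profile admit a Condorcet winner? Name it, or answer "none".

Pham

Check each pair by majority over 13 ballots:
Novak vs Pham: Pham, 10–3.
Novak vs Weber: Novak wins 8–5.
Novak vs Zhou: 2+1+6 = 9 for Novak, 4 for Zhou — Novak by 9–4.
Pham vs Weber: 4+6 = 10 for Pham, 3 for Weber — Pham by 10–3.
Pham vs Zhou: Pham is ranked higher on 4+6 = 10 ballots, Zhou on 3. Pham wins 10–3.
Weber vs Zhou: 2+1 = 3 for Weber, 10 for Zhou — Zhou by 10–3.
Pham defeats every rival head-to-head and is the Condorcet winner.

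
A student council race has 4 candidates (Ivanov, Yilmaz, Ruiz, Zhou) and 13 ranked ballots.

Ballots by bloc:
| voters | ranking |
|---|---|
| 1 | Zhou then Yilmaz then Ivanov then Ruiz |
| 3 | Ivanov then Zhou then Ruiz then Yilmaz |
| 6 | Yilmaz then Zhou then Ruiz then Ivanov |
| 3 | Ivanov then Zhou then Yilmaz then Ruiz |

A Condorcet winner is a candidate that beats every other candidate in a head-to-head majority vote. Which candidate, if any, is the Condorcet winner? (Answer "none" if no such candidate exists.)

Head-to-head results (13 voters):
Ivanov vs Yilmaz: 6 to 7, Yilmaz.
Ivanov vs Ruiz: 1+3+3 = 7 for Ivanov, 6 for Ruiz — Ivanov by 7–6.
Ivanov vs Zhou: 3+3 = 6 for Ivanov, 7 for Zhou — Zhou by 7–6.
Yilmaz vs Ruiz: 1+6+3 = 10 for Yilmaz, 3 for Ruiz — Yilmaz by 10–3.
Yilmaz vs Zhou: Yilmaz preferred on 6 ballots; Zhou wins 7–6.
Ruiz vs Zhou: 0 to 13, Zhou.
Zhou defeats every rival head-to-head and is the Condorcet winner.

Zhou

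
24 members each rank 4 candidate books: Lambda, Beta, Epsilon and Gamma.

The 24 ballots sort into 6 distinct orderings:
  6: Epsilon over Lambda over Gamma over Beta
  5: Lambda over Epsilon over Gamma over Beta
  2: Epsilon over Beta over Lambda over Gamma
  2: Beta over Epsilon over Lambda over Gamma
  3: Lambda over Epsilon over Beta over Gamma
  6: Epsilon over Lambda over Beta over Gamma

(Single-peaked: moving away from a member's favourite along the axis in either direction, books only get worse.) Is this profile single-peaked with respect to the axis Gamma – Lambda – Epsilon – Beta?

yes

Axis positions: Gamma=1, Lambda=2, Epsilon=3, Beta=4.
Bloc 1 (peak Epsilon at position 3): ranking walks positions 3-2-1-4, expanding outward from the peak — single-peaked.
Bloc 2 (peak Lambda at position 2): ranking walks positions 2-3-1-4, expanding outward from the peak — single-peaked.
Bloc 3 (peak Epsilon at position 3): ranking walks positions 3-4-2-1, expanding outward from the peak — single-peaked.
Bloc 4 (peak Beta at position 4): ranking walks positions 4-3-2-1, expanding outward from the peak — single-peaked.
Bloc 5 (peak Lambda at position 2): ranking walks positions 2-3-4-1, expanding outward from the peak — single-peaked.
Bloc 6 (peak Epsilon at position 3): ranking walks positions 3-2-4-1, expanding outward from the peak — single-peaked.
Every ranking is single-peaked on this axis.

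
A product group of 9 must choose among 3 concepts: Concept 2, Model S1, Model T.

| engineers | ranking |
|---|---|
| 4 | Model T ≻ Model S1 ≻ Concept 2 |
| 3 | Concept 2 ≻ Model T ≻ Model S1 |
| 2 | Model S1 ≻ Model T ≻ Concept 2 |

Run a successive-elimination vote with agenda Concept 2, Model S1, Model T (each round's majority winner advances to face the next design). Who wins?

Round 1: Concept 2 vs Model S1 — 3–6, Model S1 advances.
Round 2: Model S1 vs Model T — 2–7, Model T advances.
Model T survives the agenda.

Model T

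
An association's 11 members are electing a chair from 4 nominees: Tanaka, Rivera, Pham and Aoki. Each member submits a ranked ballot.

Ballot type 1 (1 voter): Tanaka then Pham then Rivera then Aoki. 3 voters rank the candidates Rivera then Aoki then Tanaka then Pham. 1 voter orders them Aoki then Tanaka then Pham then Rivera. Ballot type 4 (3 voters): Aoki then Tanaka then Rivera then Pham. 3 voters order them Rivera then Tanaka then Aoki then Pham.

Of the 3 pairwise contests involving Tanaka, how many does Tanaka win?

1

Tanaka against each rival (11 voters):
Tanaka vs Rivera: 5 to 6, Rivera.
Tanaka vs Pham: 11 to 0, Tanaka.
Tanaka vs Aoki: Aoki wins 7–4.
Tanaka beats Pham; loses to Rivera, Aoki — 1 pairwise win.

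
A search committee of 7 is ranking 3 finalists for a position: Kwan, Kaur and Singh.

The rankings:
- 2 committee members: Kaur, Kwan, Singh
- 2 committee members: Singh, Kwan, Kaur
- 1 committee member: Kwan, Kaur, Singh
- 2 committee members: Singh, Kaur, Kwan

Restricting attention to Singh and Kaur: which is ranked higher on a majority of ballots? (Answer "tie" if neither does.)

Singh

Ballots ranking Singh above Kaur: 2 + 2 = 4.
Ballots ranking Kaur above Singh: 7 − 4 = 3.
Singh wins the head-to-head 4–3.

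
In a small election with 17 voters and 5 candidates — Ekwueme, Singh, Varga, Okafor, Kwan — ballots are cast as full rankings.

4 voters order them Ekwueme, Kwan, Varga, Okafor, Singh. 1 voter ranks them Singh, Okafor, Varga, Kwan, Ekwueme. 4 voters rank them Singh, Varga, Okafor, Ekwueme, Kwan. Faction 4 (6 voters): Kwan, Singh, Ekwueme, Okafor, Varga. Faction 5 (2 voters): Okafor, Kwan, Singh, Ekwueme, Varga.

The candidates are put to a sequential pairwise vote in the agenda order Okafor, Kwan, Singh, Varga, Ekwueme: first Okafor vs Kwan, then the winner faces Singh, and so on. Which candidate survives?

Kwan

Round 1: Okafor vs Kwan — 7–10, Kwan advances.
Round 2: Kwan vs Singh — 12–5, Kwan advances.
Round 3: Kwan vs Varga — 12–5, Kwan advances.
Round 4: Kwan vs Ekwueme — 9–8, Kwan advances.
The agenda winner is Kwan.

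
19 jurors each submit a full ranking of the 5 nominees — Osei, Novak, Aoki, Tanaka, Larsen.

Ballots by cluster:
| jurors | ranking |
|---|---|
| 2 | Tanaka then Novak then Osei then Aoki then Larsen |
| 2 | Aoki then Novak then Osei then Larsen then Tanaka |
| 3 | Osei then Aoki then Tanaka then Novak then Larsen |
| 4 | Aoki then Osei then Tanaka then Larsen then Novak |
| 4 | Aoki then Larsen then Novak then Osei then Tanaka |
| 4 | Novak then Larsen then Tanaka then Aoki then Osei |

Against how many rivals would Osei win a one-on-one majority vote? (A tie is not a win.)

2

Osei against each rival (19 jurors):
Osei vs Novak: Novak wins 12–7.
Osei vs Aoki: Osei preferred on 2+3 = 5 ballots; Aoki wins 14–5.
Osei–Tanaka: Osei 13–6.
Osei vs Larsen: 11 to 8, Osei.
Osei beats Tanaka, Larsen; loses to Novak, Aoki — 2 pairwise wins.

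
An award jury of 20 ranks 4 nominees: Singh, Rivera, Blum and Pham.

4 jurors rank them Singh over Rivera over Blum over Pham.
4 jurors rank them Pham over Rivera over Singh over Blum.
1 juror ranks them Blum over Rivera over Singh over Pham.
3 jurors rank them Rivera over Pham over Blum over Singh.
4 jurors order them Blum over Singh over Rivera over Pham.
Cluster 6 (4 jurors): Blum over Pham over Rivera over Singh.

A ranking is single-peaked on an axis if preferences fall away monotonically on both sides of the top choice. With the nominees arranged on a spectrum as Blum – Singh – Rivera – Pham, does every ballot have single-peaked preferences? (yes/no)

no

Axis positions: Blum=1, Singh=2, Rivera=3, Pham=4.
Cluster 1 (peak Singh at position 2): ranking walks positions 2-3-1-4, expanding outward from the peak — single-peaked.
Cluster 2 (peak Pham at position 4): ranking walks positions 4-3-2-1, expanding outward from the peak — single-peaked.
Cluster 3: ranking walks positions 1-3-2-4; Rivera is ranked above Singh even though Singh lies between Rivera and the peak Blum on the axis — preferences dip and rise again. Not single-peaked.
Cluster 4: ranking walks positions 3-4-1-2; Blum is ranked above Singh even though Singh lies between Blum and the peak Rivera on the axis — preferences dip and rise again. Not single-peaked.
Cluster 5 (peak Blum at position 1): ranking walks positions 1-2-3-4, expanding outward from the peak — single-peaked.
Cluster 6: ranking walks positions 1-4-3-2; Pham is ranked above Singh even though Singh lies between Pham and the peak Blum on the axis — preferences dip and rise again. Not single-peaked.
Cluster 3 violates single-peakedness, so the profile is not single-peaked on this axis.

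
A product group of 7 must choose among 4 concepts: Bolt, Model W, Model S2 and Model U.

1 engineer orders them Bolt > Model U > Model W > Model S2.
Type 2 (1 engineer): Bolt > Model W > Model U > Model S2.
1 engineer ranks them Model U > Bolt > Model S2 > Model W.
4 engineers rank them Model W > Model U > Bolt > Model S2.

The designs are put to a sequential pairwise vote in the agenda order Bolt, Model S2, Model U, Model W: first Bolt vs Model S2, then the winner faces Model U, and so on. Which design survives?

Round 1: Bolt vs Model S2 — 7–0, Bolt advances.
Round 2: Bolt vs Model U — 2–5, Model U advances.
Round 3: Model U vs Model W — 2–5, Model W advances.
The agenda winner is Model W.

Model W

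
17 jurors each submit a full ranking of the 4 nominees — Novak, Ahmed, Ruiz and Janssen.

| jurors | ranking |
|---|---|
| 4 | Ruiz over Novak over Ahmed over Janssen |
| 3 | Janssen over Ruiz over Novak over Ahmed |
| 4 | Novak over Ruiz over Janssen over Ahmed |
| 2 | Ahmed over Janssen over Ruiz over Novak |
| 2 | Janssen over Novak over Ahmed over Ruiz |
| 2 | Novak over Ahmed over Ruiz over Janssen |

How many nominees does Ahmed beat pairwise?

0

Ahmed against each rival (17 jurors):
Ahmed vs Novak: 2 for Ahmed, 15 for Novak — Novak by 15–2.
Ahmed–Ruiz: Ruiz 11–6.
Ahmed vs Janssen: Janssen wins 9–8.
Ahmed beats no one; loses to Novak, Ruiz, Janssen — 0 pairwise wins.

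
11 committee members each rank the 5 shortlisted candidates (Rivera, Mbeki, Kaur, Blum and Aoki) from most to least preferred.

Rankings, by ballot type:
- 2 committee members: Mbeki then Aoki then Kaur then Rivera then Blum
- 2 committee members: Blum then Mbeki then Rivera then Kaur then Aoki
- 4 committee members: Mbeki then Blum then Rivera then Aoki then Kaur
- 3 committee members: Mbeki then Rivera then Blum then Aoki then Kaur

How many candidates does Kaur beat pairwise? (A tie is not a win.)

Kaur against each rival (11 committee members):
Kaur vs Rivera: Kaur is ranked higher on 2 ballots, Rivera on 9. Rivera wins 9–2.
Kaur–Mbeki: Mbeki 11–0.
Kaur–Blum: Blum 9–2.
Kaur vs Aoki: Aoki, 9–2.
Kaur beats no one; loses to Rivera, Mbeki, Blum, Aoki — 0 pairwise wins.

0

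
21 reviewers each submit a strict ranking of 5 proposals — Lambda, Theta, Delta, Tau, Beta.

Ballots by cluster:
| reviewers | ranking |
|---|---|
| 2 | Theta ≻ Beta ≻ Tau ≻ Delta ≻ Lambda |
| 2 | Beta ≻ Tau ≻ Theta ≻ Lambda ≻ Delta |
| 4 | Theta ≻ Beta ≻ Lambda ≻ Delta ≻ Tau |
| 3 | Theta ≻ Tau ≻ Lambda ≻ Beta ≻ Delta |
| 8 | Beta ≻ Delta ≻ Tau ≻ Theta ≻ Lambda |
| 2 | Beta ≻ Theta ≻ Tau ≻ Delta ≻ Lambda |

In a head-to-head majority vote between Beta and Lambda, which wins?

Ballots ranking Beta above Lambda: 2 + 2 + 4 + 8 + 2 = 18.
Ballots ranking Lambda above Beta: 21 − 18 = 3.
Beta wins the head-to-head 18–3.

Beta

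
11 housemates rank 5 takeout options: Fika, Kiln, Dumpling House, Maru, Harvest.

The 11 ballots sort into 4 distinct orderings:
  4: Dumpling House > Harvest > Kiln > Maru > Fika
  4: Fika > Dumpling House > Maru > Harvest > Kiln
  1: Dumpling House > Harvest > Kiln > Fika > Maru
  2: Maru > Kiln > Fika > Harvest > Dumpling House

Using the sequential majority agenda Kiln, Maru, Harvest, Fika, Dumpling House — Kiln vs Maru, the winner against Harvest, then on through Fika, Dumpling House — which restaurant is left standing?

Dumpling House

Round 1: Kiln vs Maru — 5–6, Maru advances.
Round 2: Maru vs Harvest — 6–5, Maru advances.
Round 3: Maru vs Fika — 6–5, Maru advances.
Round 4: Maru vs Dumpling House — 2–9, Dumpling House advances.
Dumpling House survives the agenda.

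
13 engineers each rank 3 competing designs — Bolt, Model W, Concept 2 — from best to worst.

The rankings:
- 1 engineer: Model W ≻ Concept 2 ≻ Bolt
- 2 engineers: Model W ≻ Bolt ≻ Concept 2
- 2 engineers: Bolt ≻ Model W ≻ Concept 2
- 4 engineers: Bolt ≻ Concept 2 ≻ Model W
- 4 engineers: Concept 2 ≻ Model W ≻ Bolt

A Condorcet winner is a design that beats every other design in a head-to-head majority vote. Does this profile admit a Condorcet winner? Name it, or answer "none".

Pairwise majorities:
Bolt vs Model W: Model W, 7–6.
Bolt vs Concept 2: Bolt, 8–5.
Model W vs Concept 2: Model W is ranked higher on 1+2+2 = 5 ballots, Concept 2 on 8. Concept 2 wins 8–5.
No design is unbeaten: Bolt loses to Model W; Model W loses to Concept 2; Concept 2 loses to Bolt. In particular Bolt beats Concept 2 beats Model W beats Bolt is a majority cycle — no Condorcet winner exists.

none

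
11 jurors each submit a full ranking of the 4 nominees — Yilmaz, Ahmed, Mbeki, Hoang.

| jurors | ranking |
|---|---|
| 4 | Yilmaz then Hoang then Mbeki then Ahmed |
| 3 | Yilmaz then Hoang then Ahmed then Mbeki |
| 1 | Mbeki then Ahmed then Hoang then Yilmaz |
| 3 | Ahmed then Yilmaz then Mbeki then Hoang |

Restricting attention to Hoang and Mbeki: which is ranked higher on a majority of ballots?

Ballots ranking Hoang above Mbeki: 4 + 3 = 7.
Ballots ranking Mbeki above Hoang: 11 − 7 = 4.
Hoang wins the head-to-head 7–4.

Hoang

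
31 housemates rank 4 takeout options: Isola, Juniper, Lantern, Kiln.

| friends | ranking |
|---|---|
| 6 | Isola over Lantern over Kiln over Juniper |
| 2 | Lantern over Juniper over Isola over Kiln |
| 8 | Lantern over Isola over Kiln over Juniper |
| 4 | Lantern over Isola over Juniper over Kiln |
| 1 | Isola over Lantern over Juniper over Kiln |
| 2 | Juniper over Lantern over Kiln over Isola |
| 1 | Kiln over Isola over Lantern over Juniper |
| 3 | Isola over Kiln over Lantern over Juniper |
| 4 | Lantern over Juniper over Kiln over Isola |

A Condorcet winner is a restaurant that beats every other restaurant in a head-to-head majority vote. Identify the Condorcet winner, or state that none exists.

Pairwise majorities:
Isola vs Juniper: Isola, 23–8.
Isola–Lantern: Lantern 20–11.
Isola–Kiln: Isola 24–7.
Juniper vs Lantern: Lantern, 29–2.
Juniper–Kiln: Kiln 18–13.
Lantern vs Kiln: Lantern, 27–4.
Only Lantern has no losses; Lantern is the Condorcet winner.

Lantern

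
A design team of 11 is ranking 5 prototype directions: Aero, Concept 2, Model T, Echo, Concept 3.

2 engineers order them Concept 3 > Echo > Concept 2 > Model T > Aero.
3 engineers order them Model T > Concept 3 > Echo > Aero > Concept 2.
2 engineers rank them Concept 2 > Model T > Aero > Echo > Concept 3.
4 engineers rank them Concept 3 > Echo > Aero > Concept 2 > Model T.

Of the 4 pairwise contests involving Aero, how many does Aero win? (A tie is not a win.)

Aero against each rival (11 engineers):
Aero vs Concept 2: Aero preferred on 3+4 = 7 ballots; Aero wins 7–4.
Aero–Model T: Model T 7–4.
Aero vs Echo: Echo, 9–2.
Aero vs Concept 3: Aero preferred on 2 ballots; Concept 3 wins 9–2.
Aero beats Concept 2; loses to Model T, Echo, Concept 3 — 1 pairwise win.

1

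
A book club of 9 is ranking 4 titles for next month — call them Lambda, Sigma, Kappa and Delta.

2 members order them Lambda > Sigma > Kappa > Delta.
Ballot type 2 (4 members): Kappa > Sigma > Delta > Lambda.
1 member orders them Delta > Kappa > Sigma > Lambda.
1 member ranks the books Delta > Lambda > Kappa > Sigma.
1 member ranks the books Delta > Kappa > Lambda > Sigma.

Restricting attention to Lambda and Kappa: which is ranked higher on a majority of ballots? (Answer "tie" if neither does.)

Kappa

Ballots ranking Lambda above Kappa: 2 + 1 = 3.
Ballots ranking Kappa above Lambda: 9 − 3 = 6.
Kappa wins the head-to-head 6–3.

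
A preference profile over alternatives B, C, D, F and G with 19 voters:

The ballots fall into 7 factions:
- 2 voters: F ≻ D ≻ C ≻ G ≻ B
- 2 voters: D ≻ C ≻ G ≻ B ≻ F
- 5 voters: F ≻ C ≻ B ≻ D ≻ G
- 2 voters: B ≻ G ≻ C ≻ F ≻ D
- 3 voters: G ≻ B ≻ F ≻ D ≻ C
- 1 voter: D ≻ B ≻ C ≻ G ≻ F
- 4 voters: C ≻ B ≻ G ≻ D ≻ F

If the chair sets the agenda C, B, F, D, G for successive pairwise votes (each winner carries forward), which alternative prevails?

G

Round 1: C vs B — 13–6, C advances.
Round 2: C vs F — 9–10, F advances.
Round 3: F vs D — 12–7, F advances.
Round 4: F vs G — 7–12, G advances.
The agenda winner is G.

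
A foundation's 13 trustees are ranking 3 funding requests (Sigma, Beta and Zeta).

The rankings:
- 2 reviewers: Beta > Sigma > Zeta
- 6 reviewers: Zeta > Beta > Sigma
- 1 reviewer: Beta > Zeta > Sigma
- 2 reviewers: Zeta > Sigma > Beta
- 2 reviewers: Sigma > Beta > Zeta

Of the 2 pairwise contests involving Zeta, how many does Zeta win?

Zeta against each rival (13 reviewers):
Zeta vs Sigma: Zeta wins 9–4.
Zeta vs Beta: Zeta preferred on 6+2 = 8 ballots; Zeta wins 8–5.
Zeta beats Sigma, Beta — 2 pairwise wins.

2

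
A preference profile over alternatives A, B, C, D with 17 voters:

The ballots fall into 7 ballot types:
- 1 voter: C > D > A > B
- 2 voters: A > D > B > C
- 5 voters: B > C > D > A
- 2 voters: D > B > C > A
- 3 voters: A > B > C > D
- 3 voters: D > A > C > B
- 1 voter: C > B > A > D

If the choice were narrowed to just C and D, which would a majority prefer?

Ballots ranking C above D: 1 + 5 + 3 + 1 = 10.
Ballots ranking D above C: 17 − 10 = 7.
C wins the head-to-head 10–7.

C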